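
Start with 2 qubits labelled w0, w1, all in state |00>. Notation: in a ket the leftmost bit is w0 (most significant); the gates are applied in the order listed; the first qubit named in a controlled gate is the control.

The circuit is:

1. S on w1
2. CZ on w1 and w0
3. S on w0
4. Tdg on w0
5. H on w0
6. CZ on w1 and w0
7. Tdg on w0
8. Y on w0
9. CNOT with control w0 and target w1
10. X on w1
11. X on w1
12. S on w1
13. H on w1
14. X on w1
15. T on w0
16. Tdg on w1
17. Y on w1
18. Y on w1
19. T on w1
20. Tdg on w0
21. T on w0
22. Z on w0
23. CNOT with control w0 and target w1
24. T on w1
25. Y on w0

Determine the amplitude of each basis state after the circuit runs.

The final amplitudes are -exp(3*I*pi/4)/2 on |00>, -1/2 on |01>, -exp(3*I*pi/4)/2 on |10>, 1/2 on |11>. Key observation: the block from step 15 through step 20 cancels to the identity and can be dropped.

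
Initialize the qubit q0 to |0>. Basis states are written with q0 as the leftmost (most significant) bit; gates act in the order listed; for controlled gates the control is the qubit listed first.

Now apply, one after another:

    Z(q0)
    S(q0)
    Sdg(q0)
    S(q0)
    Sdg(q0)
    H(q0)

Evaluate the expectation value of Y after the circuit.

The expectation value of Y is 0.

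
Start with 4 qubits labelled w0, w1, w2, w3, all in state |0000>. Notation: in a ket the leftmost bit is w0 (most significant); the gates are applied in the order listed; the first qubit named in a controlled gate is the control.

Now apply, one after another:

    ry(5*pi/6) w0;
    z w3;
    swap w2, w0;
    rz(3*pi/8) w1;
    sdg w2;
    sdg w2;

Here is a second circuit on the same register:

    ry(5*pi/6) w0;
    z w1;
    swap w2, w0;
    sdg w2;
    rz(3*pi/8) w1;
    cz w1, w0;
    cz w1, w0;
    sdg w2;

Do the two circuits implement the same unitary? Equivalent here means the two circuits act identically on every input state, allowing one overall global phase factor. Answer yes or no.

No — the two circuits implement different unitaries, even allowing a global phase.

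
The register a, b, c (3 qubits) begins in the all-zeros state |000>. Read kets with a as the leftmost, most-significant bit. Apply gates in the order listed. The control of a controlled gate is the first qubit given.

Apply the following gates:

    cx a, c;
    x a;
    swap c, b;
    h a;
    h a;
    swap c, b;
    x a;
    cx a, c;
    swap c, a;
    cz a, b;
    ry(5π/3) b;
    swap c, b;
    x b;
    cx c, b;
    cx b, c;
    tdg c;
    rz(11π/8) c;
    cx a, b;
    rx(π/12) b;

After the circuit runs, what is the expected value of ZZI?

In the final state, ZZI has expectation -sqrt(6)/8 - sqrt(2)/8. Key observation: steps 1-8 multiply out to the identity, so the circuit reduces to the remaining gates.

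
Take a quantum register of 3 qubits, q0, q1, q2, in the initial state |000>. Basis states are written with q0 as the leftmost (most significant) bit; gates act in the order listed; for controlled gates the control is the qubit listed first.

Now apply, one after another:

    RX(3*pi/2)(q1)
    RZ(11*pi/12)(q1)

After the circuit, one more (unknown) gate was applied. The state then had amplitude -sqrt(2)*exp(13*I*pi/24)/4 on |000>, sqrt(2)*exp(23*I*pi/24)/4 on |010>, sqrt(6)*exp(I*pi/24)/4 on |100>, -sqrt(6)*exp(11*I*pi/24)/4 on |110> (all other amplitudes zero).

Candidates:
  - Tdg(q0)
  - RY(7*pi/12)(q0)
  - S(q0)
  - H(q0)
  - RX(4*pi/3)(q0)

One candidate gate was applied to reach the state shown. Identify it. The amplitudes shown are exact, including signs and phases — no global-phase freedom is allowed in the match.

It was RX(4*pi/3)(q0) that produced the state shown.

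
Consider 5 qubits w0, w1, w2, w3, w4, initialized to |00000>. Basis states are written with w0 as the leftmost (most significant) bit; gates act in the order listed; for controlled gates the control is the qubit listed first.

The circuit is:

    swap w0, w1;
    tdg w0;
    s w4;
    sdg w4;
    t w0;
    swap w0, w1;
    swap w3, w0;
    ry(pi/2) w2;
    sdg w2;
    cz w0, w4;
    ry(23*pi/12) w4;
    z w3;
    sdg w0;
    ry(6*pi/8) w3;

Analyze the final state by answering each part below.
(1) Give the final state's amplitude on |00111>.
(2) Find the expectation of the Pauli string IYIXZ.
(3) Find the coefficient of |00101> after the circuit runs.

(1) The amplitude on |00111> is I*(-sqrt(2) - 1 + sqrt(3))/8. Key observation: gates 1-6 undo each other exactly, leaving only the rest of the circuit to track.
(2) In the final state, IYIXZ has expectation 0.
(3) The final state's coefficient on |00101> equals I*(-sqrt(3) - 1 + sqrt(6))/8.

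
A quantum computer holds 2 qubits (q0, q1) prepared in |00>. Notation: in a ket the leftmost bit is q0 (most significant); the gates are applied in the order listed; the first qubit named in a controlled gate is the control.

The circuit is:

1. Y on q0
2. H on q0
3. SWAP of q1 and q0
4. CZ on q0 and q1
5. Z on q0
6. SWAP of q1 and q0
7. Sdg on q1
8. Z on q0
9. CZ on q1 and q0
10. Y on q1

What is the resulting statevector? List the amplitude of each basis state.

The final amplitudes are 0 on |00>, -sqrt(2)/2 on |01>, 0 on |10>, -sqrt(2)/2 on |11>.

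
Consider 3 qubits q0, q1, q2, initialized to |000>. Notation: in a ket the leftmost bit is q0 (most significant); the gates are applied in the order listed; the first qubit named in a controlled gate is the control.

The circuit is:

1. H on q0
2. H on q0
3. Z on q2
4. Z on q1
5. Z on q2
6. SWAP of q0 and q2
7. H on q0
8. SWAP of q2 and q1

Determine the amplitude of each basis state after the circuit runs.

After the circuit, the state carries amplitude sqrt(2)/2 on |000>, sqrt(2)/2 on |100>, and 0 on every other basis state.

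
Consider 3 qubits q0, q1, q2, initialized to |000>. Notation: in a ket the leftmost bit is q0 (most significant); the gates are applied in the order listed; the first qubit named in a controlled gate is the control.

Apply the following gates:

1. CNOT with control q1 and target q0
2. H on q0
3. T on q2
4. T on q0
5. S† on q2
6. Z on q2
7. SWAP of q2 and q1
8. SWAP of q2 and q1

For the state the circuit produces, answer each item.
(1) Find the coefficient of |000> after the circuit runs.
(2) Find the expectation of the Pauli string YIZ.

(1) |000> carries amplitude sqrt(2)/2 in the final state. Key observation: gates 7-8 undo each other exactly, leaving only the rest of the circuit to track.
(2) The observable YIZ averages to sqrt(2)/2.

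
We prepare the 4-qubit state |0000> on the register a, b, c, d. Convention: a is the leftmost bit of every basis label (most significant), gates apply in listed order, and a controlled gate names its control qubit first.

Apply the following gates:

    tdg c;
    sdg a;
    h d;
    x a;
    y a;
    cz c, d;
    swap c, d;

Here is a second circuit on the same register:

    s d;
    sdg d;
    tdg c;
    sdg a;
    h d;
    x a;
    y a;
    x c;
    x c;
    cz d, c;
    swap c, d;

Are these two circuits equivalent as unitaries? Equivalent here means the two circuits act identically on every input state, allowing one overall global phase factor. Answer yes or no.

Yes — the two circuits implement the same unitary up to a global phase.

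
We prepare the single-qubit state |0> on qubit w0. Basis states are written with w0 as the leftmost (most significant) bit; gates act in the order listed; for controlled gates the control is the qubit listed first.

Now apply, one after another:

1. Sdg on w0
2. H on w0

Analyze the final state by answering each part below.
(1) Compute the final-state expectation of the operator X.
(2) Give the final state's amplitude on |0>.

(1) The expectation value of X is 1.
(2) The amplitude on |0> is sqrt(2)/2.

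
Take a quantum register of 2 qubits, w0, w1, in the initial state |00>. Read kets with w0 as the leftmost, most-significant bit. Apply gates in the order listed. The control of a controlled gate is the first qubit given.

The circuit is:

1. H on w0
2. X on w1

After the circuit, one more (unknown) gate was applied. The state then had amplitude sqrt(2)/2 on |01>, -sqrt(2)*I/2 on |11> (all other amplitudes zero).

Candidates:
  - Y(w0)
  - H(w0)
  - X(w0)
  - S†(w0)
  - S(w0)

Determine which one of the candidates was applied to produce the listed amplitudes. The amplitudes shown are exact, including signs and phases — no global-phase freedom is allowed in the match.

The applied gate was S†(w0).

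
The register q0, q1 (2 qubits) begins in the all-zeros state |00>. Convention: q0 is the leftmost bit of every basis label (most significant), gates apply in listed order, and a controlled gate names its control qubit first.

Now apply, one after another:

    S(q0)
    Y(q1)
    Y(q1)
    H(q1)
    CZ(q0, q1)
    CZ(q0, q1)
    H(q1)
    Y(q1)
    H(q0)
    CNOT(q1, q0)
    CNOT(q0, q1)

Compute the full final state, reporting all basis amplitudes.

The final amplitudes are 0 on |00>, sqrt(2)*I/2 on |01>, sqrt(2)*I/2 on |10>, 0 on |11>. Key observation: steps 3-8 multiply out to the identity, so the circuit reduces to the remaining gates.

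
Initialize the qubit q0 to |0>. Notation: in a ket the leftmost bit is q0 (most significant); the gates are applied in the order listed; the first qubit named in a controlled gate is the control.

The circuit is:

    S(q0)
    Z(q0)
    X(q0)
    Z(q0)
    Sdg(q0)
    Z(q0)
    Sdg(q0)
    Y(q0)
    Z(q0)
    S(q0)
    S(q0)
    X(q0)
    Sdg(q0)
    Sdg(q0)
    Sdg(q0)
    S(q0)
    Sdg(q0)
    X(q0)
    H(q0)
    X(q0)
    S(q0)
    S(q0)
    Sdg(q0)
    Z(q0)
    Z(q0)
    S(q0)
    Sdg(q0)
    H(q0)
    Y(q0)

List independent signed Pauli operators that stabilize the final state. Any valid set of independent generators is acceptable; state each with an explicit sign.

The stabilizer group can be generated by -Y, among other valid generating sets.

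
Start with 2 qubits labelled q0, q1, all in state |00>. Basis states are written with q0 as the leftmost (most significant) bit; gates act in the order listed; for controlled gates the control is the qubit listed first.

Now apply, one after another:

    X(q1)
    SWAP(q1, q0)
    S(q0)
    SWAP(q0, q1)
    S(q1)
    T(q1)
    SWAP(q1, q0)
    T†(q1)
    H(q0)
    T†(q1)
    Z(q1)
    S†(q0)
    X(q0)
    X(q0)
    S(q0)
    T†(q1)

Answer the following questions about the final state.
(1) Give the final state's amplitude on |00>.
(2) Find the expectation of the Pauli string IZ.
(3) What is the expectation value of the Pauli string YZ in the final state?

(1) The final state's coefficient on |00> equals -sqrt(2)*exp(I*pi/4)/2. Key observation: steps 12-15 multiply out to the identity, so the circuit reduces to the remaining gates.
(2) In the final state, IZ has expectation 1.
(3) The expectation value of YZ is 0.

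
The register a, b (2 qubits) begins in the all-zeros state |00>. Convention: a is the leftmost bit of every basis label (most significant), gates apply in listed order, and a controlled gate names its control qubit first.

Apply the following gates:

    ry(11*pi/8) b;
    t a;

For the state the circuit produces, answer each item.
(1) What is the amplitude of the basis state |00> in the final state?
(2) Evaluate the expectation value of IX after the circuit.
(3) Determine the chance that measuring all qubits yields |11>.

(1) The final state's coefficient on |00> equals -cos(5*pi/16).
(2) In the final state, IX has expectation -sqrt(sqrt(2) + 2)/2.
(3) Outcome |11> occurs with probability 0.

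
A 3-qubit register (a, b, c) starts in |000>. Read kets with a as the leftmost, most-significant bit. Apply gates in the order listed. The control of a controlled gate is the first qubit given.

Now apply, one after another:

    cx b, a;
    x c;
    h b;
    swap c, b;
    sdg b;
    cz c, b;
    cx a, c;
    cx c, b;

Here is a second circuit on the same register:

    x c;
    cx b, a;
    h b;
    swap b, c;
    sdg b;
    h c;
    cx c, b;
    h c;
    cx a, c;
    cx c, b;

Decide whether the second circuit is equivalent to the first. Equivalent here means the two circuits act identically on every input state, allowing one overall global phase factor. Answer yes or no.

No, they are not equivalent — no single phase factor reconciles the two unitaries.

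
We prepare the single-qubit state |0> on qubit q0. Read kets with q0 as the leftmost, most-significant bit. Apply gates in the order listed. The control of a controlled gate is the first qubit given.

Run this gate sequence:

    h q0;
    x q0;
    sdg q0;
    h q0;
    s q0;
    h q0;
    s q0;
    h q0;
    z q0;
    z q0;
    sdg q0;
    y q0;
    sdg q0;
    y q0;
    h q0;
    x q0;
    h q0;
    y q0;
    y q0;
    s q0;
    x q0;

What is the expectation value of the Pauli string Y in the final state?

The expectation value of Y is -1.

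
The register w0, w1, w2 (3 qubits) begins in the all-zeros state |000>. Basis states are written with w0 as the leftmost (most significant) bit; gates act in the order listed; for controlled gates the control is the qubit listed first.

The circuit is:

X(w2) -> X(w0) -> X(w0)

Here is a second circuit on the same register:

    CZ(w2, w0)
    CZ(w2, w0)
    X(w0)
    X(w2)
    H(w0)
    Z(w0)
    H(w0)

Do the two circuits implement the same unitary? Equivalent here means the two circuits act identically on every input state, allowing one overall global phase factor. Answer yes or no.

Yes — the two circuits implement the same unitary up to a global phase.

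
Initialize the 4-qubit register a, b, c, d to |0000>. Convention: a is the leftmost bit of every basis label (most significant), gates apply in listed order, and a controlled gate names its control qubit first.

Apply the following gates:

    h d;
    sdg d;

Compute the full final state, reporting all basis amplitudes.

After the circuit, the state carries amplitude sqrt(2)/2 on |0000>, -sqrt(2)*I/2 on |0001>, and 0 on every other basis state.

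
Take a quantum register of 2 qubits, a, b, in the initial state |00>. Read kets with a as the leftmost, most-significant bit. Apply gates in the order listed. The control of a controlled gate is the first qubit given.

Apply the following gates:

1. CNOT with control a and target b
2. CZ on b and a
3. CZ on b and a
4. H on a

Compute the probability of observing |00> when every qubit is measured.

The probability of measuring |00> is 1/2. Key observation: gates 2-3 undo each other exactly, leaving only the rest of the circuit to track.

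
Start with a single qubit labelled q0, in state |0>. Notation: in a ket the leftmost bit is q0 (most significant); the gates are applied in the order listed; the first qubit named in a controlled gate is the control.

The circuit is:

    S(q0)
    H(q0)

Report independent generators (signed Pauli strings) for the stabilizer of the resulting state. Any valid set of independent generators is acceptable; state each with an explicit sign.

One valid set of independent stabilizer generators is +X (any independent generating set of the same group is equally correct).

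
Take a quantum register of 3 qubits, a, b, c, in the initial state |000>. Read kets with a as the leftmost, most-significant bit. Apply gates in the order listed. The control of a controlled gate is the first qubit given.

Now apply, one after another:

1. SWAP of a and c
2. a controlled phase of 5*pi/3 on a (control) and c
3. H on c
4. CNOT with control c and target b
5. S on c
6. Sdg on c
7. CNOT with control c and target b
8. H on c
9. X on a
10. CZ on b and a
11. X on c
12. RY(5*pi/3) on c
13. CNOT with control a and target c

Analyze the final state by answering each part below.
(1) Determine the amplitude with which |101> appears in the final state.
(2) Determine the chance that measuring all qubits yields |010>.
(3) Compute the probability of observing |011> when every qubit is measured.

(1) The amplitude on |101> is -1/2.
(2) Outcome |010> occurs with probability 0.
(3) A full measurement returns |011> with probability 0.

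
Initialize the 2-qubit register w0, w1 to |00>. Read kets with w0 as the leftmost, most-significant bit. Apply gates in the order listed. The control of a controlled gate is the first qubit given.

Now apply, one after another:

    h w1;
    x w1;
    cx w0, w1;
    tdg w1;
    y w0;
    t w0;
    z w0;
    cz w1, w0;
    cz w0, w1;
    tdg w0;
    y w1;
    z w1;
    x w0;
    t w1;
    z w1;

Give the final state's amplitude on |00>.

The amplitude on |00> is sqrt(2)*exp(3*I*pi/4)/2.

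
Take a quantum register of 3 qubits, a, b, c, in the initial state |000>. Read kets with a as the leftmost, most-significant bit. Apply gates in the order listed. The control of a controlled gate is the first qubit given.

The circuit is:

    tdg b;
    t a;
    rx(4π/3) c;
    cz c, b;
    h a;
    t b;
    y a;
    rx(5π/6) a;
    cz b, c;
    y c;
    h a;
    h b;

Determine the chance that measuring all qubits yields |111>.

Outcome |111> occurs with probability 1/8.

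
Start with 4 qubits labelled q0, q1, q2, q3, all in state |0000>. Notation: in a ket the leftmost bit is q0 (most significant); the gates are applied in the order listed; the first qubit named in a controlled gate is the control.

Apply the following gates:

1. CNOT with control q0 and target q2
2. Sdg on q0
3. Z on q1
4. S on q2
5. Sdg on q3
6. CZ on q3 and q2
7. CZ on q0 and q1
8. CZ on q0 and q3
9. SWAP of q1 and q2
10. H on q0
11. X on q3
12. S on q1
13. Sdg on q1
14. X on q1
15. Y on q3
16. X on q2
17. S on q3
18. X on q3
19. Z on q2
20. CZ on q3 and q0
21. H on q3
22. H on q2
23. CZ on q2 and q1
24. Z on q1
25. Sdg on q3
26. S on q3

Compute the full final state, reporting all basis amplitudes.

The final amplitudes are 0 on |0000>, 0 on |0001>, 0 on |0010>, 0 on |0011>, -sqrt(2)*I/4 on |0100>, sqrt(2)*I/4 on |0101>, -sqrt(2)*I/4 on |0110>, sqrt(2)*I/4 on |0111>, 0 on |1000>, 0 on |1001>, 0 on |1010>, 0 on |1011>, sqrt(2)*I/4 on |1100>, -sqrt(2)*I/4 on |1101>, sqrt(2)*I/4 on |1110>, -sqrt(2)*I/4 on |1111>.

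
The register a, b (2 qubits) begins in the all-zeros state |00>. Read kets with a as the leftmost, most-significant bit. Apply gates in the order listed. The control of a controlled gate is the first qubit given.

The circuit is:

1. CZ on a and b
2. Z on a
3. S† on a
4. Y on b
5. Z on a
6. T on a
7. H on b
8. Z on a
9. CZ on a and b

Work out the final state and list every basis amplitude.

The resulting statevector has amplitude sqrt(2)*I/2 on |00>, -sqrt(2)*I/2 on |01>, 0 on |10>, 0 on |11>.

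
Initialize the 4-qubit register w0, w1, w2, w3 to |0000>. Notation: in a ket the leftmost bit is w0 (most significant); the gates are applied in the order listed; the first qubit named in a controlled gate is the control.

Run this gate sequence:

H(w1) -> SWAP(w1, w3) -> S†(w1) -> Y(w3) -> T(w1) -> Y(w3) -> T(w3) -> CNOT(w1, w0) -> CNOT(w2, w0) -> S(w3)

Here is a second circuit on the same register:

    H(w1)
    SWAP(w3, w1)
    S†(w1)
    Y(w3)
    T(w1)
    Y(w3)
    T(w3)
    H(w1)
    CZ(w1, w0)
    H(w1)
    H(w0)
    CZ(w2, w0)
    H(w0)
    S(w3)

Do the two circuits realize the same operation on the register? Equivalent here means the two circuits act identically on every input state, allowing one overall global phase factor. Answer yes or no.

No: there is an input state on which the two circuits produce genuinely different outputs (not merely differing by a phase).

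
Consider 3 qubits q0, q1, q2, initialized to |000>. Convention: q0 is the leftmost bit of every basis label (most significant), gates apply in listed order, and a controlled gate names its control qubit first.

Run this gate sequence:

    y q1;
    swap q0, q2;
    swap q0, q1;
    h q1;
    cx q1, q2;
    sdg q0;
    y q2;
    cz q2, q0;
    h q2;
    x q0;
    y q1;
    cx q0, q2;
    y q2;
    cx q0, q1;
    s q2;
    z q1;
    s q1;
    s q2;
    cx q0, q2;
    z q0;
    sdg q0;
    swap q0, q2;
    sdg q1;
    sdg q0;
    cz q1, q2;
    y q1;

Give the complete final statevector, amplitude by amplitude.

The resulting statevector has amplitude -1/2 on |000>, 0 on |001>, -1/2 on |010>, 0 on |011>, -I/2 on |100>, 0 on |101>, I/2 on |110>, 0 on |111>.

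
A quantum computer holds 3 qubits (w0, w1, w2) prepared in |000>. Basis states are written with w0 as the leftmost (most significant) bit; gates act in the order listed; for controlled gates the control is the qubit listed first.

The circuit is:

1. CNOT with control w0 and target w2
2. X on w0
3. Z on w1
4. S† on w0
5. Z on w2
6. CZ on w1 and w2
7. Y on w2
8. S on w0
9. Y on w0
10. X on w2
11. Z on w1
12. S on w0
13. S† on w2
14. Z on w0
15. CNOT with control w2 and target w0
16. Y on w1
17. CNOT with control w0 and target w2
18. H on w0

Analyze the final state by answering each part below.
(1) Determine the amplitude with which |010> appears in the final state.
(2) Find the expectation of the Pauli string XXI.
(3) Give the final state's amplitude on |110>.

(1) |010> carries amplitude sqrt(2)*I/2 in the final state.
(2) In the final state, XXI has expectation 0.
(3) The amplitude on |110> is sqrt(2)*I/2.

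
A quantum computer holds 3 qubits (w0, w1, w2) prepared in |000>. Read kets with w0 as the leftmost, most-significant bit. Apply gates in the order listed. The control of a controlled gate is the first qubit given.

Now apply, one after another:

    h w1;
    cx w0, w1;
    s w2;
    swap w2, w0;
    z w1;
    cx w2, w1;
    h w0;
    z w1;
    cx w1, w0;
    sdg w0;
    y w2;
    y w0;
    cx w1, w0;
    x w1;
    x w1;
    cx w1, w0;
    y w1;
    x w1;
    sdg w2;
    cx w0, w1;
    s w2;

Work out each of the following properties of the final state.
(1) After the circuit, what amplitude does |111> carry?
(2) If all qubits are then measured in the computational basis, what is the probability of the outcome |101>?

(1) The amplitude on |111> is -I/2. Key observation: steps 13-16 multiply out to the identity, so the circuit reduces to the remaining gates.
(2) Outcome |101> occurs with probability 1/4.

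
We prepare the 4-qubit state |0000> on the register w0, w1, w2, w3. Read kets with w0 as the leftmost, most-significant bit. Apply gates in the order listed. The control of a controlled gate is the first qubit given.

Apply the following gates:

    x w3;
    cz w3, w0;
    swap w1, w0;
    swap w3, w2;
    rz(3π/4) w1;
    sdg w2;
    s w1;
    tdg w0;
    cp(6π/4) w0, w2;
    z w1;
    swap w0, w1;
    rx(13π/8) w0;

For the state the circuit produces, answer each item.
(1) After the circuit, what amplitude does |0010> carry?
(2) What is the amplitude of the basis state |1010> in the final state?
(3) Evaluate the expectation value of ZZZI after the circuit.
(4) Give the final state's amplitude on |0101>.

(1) |0010> carries amplitude exp(I*pi/8)*cos(3*pi/16) in the final state.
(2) The final state's coefficient on |1010> equals exp(5*I*pi/8)*sin(3*pi/16).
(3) The observable ZZZI averages to -sqrt(2 - sqrt(2))/2.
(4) The final state's coefficient on |0101> equals 0.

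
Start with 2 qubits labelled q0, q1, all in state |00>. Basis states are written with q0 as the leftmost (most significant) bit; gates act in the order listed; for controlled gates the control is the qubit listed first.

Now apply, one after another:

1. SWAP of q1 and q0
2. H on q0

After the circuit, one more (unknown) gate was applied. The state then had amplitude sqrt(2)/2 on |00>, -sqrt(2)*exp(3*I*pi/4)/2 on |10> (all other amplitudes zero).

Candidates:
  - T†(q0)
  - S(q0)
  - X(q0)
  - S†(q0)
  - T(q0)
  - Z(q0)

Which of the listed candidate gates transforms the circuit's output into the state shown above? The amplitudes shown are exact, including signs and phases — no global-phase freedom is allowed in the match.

It was T†(q0) that produced the state shown.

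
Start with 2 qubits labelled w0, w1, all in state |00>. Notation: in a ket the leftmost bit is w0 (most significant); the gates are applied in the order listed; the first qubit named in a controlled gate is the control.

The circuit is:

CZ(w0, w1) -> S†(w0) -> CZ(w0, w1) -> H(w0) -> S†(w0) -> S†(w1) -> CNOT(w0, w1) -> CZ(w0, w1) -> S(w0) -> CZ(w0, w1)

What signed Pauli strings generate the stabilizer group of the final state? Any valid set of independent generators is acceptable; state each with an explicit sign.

The stabilizer group can be generated by +XX, +ZZ, among other valid generating sets.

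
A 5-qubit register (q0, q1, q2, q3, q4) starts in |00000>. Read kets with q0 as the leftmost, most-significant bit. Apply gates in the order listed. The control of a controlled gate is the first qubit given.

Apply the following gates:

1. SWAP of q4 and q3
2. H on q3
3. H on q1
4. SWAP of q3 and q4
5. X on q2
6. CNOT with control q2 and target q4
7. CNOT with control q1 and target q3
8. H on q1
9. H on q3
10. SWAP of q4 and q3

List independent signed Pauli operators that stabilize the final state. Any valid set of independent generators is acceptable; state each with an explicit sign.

The stabilizer group can be generated by +IXIIX, +IIIXI, +ZIIII, +IZIIZ, -IIZII, among other valid generating sets.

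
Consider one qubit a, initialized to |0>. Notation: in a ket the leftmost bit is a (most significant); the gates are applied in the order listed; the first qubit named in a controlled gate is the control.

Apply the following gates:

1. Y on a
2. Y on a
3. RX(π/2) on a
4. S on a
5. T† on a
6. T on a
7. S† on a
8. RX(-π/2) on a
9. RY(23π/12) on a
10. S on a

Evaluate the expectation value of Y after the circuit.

The observable Y averages to -sqrt(6)/4 + sqrt(2)/4. Key observation: steps 3-8 multiply out to the identity, so the circuit reduces to the remaining gates.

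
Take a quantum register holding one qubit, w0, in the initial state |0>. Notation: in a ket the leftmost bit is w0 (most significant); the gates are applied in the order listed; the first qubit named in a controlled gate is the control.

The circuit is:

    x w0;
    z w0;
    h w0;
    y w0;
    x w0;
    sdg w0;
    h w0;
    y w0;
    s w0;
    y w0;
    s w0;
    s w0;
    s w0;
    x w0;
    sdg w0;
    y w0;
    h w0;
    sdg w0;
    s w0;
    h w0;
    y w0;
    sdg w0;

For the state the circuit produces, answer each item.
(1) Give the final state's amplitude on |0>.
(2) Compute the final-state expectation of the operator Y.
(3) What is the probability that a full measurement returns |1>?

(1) The amplitude on |0> is -1/2 - I/2. Key observation: gates 16-21 undo each other exactly, leaving only the rest of the circuit to track.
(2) The observable Y averages to -1.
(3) Outcome |1> occurs with probability 1/2.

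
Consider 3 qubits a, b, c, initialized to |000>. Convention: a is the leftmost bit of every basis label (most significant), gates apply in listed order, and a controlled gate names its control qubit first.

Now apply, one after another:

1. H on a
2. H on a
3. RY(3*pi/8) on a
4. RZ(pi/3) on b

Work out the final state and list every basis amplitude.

The final amplitudes are -exp(5*I*pi/6)*cos(3*pi/16) on |000>, -exp(5*I*pi/6)*sin(3*pi/16) on |100>, and 0 on every other basis state. Key observation: gates 1-2 undo each other exactly, leaving only the rest of the circuit to track.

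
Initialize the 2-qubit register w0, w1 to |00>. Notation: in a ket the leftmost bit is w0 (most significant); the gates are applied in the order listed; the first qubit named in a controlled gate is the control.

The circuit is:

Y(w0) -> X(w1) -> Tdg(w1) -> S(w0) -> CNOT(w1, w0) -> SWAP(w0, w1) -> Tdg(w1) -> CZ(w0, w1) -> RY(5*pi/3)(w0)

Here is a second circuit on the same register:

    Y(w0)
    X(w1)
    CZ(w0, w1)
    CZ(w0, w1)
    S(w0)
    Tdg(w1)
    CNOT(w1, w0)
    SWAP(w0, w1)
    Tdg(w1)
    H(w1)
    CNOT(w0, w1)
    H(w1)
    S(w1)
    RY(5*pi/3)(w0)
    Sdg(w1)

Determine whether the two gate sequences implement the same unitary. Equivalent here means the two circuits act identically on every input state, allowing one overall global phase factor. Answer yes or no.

Yes — the two circuits implement the same unitary up to a global phase.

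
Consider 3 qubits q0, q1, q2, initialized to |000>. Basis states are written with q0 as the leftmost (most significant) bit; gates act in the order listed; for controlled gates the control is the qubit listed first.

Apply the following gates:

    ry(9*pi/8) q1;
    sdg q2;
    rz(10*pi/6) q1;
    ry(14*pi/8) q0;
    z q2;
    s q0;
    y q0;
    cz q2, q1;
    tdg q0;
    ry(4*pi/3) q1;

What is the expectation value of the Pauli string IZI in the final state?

In the final state, IZI has expectation -sqrt(6 - 3*sqrt(2))/8 + sqrt(sqrt(2) + 2)/4.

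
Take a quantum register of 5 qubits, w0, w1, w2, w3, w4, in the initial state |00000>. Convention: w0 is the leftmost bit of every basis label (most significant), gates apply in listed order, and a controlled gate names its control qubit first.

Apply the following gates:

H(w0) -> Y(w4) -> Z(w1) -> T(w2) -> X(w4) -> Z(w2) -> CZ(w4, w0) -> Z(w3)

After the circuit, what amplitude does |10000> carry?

The amplitude on |10000> is sqrt(2)*I/2.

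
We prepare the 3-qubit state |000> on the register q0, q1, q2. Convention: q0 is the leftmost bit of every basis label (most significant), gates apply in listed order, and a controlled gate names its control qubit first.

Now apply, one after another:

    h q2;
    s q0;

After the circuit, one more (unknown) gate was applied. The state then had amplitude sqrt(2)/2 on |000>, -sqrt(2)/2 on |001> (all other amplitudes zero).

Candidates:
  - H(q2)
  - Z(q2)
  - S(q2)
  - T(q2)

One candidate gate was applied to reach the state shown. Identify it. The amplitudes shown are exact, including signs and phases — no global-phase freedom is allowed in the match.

It was Z(q2) that produced the state shown.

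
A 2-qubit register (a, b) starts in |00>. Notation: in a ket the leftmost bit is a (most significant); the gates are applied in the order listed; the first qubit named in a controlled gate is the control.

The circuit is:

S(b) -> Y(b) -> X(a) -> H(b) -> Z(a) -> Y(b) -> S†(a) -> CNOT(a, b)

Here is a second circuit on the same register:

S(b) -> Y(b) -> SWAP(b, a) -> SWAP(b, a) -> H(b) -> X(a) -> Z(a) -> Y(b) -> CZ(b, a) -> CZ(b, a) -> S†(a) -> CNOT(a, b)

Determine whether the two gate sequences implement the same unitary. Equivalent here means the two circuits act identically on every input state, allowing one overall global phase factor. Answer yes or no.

Yes: on every input state the two circuits agree up to one overall phase factor.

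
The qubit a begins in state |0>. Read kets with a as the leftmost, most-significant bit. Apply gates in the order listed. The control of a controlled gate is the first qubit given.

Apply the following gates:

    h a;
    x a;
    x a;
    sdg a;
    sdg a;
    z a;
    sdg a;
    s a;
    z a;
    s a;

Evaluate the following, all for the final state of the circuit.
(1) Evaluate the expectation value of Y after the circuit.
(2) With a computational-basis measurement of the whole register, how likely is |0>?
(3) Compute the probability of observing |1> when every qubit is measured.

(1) The observable Y averages to -1. Key observation: the block from step 5 through step 10 cancels to the identity and can be dropped.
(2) Outcome |0> occurs with probability 1/2.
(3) A full measurement returns |1> with probability 1/2.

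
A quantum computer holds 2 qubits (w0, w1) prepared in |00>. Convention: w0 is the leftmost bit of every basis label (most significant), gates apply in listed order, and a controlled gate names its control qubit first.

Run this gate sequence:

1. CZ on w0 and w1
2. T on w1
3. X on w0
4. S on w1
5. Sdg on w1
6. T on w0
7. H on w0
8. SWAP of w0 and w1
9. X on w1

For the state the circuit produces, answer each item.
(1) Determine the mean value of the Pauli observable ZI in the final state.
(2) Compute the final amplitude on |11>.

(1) The expectation value of ZI is 1.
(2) The final state's coefficient on |11> equals 0.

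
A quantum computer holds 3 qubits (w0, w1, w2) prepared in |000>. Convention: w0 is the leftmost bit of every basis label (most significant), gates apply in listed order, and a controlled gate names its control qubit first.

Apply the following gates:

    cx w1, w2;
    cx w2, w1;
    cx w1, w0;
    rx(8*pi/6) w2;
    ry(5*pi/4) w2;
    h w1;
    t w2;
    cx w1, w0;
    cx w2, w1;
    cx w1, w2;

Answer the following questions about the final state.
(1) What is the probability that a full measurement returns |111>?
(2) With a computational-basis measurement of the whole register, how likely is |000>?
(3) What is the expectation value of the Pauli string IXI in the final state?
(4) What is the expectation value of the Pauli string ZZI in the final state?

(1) A full measurement returns |111> with probability sqrt(2)/16 + 1/4.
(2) Outcome |000> occurs with probability sqrt(2)/16 + 1/4.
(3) In the final state, IXI has expectation 1/4 - sqrt(6)/4.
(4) In the final state, ZZI has expectation sqrt(2)/4.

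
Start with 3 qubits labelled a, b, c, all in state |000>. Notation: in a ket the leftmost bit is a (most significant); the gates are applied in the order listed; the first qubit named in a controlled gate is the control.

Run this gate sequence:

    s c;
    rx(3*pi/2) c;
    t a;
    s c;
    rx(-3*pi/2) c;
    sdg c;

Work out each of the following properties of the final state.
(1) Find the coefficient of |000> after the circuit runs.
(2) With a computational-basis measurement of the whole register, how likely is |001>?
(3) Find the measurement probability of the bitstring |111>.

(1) |000> carries amplitude 1/2 + I/2 in the final state.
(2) A full measurement returns |001> with probability 1/2.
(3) The probability of measuring |111> is 0.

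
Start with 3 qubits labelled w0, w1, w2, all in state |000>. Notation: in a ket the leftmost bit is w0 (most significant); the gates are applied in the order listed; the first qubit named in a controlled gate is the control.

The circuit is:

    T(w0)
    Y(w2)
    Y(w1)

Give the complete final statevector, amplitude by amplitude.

The resulting statevector has amplitude -1 on |011>, and 0 on every other basis state.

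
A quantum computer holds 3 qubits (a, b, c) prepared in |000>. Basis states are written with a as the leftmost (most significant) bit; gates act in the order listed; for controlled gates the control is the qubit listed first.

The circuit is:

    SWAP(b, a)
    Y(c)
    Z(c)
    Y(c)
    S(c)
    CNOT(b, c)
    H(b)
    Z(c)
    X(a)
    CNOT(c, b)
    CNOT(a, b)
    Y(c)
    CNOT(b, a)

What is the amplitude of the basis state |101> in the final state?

The amplitude on |101> is -sqrt(2)*I/2.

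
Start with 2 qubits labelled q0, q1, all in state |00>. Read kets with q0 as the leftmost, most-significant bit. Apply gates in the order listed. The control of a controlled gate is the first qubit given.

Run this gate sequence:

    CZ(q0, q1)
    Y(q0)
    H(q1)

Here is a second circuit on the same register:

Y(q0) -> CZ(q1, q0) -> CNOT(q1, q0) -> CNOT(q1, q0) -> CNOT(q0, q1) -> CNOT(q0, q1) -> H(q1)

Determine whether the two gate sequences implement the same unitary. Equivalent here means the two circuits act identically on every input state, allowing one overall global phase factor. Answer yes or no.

No, they are not equivalent — no single phase factor reconciles the two unitaries.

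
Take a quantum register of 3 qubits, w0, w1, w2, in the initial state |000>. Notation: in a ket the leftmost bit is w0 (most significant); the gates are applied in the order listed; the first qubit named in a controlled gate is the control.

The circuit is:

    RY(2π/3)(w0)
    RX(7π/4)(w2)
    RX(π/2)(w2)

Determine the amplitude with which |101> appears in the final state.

The amplitude on |101> is -sqrt(6)*I*sqrt(2 - sqrt(2))/8 + sqrt(6)*I*sqrt(sqrt(2) + 2)/8.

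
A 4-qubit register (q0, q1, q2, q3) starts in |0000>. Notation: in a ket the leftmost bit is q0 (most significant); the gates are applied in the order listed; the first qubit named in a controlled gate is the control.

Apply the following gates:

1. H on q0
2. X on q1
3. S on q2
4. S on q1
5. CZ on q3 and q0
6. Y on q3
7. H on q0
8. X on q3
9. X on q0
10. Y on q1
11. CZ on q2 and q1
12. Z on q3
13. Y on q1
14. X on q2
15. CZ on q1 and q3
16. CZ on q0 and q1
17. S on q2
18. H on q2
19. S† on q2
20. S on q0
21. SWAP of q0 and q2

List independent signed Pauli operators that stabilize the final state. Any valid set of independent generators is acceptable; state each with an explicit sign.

One valid set of independent stabilizer generators is +YIII, -IZII, -IIZI, +IIIZ (any independent generating set of the same group is equally correct).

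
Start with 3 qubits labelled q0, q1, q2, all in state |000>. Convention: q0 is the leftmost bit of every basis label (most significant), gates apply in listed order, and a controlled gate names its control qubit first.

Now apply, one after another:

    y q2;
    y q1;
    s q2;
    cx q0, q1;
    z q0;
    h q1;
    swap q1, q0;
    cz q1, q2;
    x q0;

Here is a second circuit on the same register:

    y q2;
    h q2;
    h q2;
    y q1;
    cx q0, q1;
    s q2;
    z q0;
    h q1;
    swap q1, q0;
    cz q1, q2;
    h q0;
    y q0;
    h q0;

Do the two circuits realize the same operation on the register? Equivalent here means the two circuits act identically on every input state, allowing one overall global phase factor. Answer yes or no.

No, they are not equivalent — no single phase factor reconciles the two unitaries.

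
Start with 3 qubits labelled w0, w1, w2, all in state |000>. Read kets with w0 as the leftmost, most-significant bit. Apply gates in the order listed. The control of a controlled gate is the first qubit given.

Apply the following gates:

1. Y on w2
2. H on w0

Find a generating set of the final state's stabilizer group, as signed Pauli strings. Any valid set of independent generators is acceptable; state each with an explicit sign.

The final state is stabilized by the group generated by +XII, +IZI, -IIZ; other independent generating sets are equally valid.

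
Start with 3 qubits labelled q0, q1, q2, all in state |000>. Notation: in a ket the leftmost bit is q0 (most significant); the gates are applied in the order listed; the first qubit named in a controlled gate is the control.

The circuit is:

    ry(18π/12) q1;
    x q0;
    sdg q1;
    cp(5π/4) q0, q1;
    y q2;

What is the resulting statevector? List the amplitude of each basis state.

The resulting statevector has amplitude -sqrt(2)*I/2 on |101>, -sqrt(2)*exp(I*pi/4)/2 on |111>, and 0 on every other basis state.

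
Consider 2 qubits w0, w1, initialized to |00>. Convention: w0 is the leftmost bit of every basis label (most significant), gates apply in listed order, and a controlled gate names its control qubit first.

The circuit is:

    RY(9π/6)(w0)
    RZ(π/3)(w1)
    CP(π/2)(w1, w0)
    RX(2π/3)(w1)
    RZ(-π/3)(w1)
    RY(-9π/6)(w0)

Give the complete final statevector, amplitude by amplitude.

After the circuit, the state carries amplitude 1/2 on |00>, -sqrt(3)*exp(I*pi/6)/2 on |01>, 0 on |10>, 0 on |11>.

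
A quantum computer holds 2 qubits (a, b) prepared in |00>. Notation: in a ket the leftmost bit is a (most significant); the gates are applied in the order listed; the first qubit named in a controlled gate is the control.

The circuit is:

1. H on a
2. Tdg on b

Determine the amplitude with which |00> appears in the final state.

The final state's coefficient on |00> equals sqrt(2)/2.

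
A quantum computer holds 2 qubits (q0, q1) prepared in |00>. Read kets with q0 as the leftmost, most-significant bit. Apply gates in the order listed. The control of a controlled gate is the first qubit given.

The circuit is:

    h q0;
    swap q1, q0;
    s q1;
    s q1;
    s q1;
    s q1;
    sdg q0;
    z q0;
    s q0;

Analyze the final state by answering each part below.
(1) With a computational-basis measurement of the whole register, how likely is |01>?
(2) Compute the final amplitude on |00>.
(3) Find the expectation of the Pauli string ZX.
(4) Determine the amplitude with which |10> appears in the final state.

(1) Outcome |01> occurs with probability 1/2.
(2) The final state's coefficient on |00> equals sqrt(2)/2.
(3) The observable ZX averages to 1.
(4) |10> carries amplitude 0 in the final state.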